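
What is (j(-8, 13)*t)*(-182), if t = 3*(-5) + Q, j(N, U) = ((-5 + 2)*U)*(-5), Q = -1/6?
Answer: 538265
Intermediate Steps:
Q = -⅙ (Q = -1*⅙ = -⅙ ≈ -0.16667)
j(N, U) = 15*U (j(N, U) = -3*U*(-5) = 15*U)
t = -91/6 (t = 3*(-5) - ⅙ = -15 - ⅙ = -91/6 ≈ -15.167)
(j(-8, 13)*t)*(-182) = ((15*13)*(-91/6))*(-182) = (195*(-91/6))*(-182) = -5915/2*(-182) = 538265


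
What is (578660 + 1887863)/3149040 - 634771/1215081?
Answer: 332701987841/1275446224080 ≈ 0.26085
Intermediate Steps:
(578660 + 1887863)/3149040 - 634771/1215081 = 2466523*(1/3149040) - 634771*1/1215081 = 2466523/3149040 - 634771/1215081 = 332701987841/1275446224080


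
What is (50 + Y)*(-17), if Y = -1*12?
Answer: -646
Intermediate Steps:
Y = -12
(50 + Y)*(-17) = (50 - 12)*(-17) = 38*(-17) = -646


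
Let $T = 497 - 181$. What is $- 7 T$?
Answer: $-2212$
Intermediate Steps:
$T = 316$
$- 7 T = \left(-7\right) 316 = -2212$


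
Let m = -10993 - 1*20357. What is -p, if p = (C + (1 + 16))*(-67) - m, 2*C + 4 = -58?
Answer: -32288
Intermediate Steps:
C = -31 (C = -2 + (1/2)*(-58) = -2 - 29 = -31)
m = -31350 (m = -10993 - 20357 = -31350)
p = 32288 (p = (-31 + (1 + 16))*(-67) - 1*(-31350) = (-31 + 17)*(-67) + 31350 = -14*(-67) + 31350 = 938 + 31350 = 32288)
-p = -1*32288 = -32288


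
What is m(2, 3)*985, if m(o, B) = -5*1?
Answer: -4925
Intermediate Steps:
m(o, B) = -5
m(2, 3)*985 = -5*985 = -4925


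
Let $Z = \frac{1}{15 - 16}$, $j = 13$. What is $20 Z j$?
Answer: $-260$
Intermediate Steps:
$Z = -1$ ($Z = \frac{1}{-1} = -1$)
$20 Z j = 20 \left(-1\right) 13 = \left(-20\right) 13 = -260$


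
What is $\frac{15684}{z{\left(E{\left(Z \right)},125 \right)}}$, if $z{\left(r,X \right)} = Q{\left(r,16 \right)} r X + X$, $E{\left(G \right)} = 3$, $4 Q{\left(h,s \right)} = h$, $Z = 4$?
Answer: $\frac{62736}{1625} \approx 38.607$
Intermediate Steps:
$Q{\left(h,s \right)} = \frac{h}{4}$
$z{\left(r,X \right)} = X + \frac{X r^{2}}{4}$ ($z{\left(r,X \right)} = \frac{r}{4} r X + X = \frac{r^{2}}{4} X + X = \frac{X r^{2}}{4} + X = X + \frac{X r^{2}}{4}$)
$\frac{15684}{z{\left(E{\left(Z \right)},125 \right)}} = \frac{15684}{\frac{1}{4} \cdot 125 \left(4 + 3^{2}\right)} = \frac{15684}{\frac{1}{4} \cdot 125 \left(4 + 9\right)} = \frac{15684}{\frac{1}{4} \cdot 125 \cdot 13} = \frac{15684}{\frac{1625}{4}} = 15684 \cdot \frac{4}{1625} = \frac{62736}{1625}$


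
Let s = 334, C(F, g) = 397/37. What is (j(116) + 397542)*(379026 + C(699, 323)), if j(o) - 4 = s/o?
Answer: 323371355802765/2146 ≈ 1.5069e+11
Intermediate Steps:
C(F, g) = 397/37 (C(F, g) = 397*(1/37) = 397/37)
j(o) = 4 + 334/o
(j(116) + 397542)*(379026 + C(699, 323)) = ((4 + 334/116) + 397542)*(379026 + 397/37) = ((4 + 334*(1/116)) + 397542)*(14024359/37) = ((4 + 167/58) + 397542)*(14024359/37) = (399/58 + 397542)*(14024359/37) = (23057835/58)*(14024359/37) = 323371355802765/2146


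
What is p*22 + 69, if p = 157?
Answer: 3523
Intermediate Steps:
p*22 + 69 = 157*22 + 69 = 3454 + 69 = 3523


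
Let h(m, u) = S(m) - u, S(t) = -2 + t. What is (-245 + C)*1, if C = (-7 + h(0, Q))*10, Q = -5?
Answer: -285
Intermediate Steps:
h(m, u) = -2 + m - u (h(m, u) = (-2 + m) - u = -2 + m - u)
C = -40 (C = (-7 + (-2 + 0 - 1*(-5)))*10 = (-7 + (-2 + 0 + 5))*10 = (-7 + 3)*10 = -4*10 = -40)
(-245 + C)*1 = (-245 - 40)*1 = -285*1 = -285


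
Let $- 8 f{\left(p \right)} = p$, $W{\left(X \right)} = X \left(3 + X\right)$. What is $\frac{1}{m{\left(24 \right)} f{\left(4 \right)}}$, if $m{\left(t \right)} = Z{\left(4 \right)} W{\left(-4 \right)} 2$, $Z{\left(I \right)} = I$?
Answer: $- \frac{1}{16} \approx -0.0625$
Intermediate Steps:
$f{\left(p \right)} = - \frac{p}{8}$
$m{\left(t \right)} = 32$ ($m{\left(t \right)} = 4 \left(- 4 \left(3 - 4\right)\right) 2 = 4 \left(\left(-4\right) \left(-1\right)\right) 2 = 4 \cdot 4 \cdot 2 = 16 \cdot 2 = 32$)
$\frac{1}{m{\left(24 \right)} f{\left(4 \right)}} = \frac{1}{32 \left(\left(- \frac{1}{8}\right) 4\right)} = \frac{1}{32 \left(- \frac{1}{2}\right)} = \frac{1}{-16} = - \frac{1}{16}$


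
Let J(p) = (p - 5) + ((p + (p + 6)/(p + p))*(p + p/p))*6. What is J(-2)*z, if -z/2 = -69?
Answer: 1518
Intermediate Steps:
z = 138 (z = -2*(-69) = 138)
J(p) = -5 + p + 6*(1 + p)*(p + (6 + p)/(2*p)) (J(p) = (-5 + p) + ((p + (6 + p)/((2*p)))*(p + 1))*6 = (-5 + p) + ((p + (6 + p)*(1/(2*p)))*(1 + p))*6 = (-5 + p) + ((p + (6 + p)/(2*p))*(1 + p))*6 = (-5 + p) + ((1 + p)*(p + (6 + p)/(2*p)))*6 = (-5 + p) + 6*(1 + p)*(p + (6 + p)/(2*p)) = -5 + p + 6*(1 + p)*(p + (6 + p)/(2*p)))
J(-2)*z = (16 + 6*(-2)² + 10*(-2) + 18/(-2))*138 = (16 + 6*4 - 20 + 18*(-½))*138 = (16 + 24 - 20 - 9)*138 = 11*138 = 1518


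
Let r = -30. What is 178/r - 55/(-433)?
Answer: -37712/6495 ≈ -5.8063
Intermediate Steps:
178/r - 55/(-433) = 178/(-30) - 55/(-433) = 178*(-1/30) - 55*(-1/433) = -89/15 + 55/433 = -37712/6495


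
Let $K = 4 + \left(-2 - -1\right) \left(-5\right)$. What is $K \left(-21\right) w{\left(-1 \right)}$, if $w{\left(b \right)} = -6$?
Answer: $1134$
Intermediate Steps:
$K = 9$ ($K = 4 + \left(-2 + 1\right) \left(-5\right) = 4 - -5 = 4 + 5 = 9$)
$K \left(-21\right) w{\left(-1 \right)} = 9 \left(-21\right) \left(-6\right) = \left(-189\right) \left(-6\right) = 1134$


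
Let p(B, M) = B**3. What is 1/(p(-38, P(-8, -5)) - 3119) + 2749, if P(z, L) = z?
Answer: 159417258/57991 ≈ 2749.0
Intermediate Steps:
1/(p(-38, P(-8, -5)) - 3119) + 2749 = 1/((-38)**3 - 3119) + 2749 = 1/(-54872 - 3119) + 2749 = 1/(-57991) + 2749 = -1/57991 + 2749 = 159417258/57991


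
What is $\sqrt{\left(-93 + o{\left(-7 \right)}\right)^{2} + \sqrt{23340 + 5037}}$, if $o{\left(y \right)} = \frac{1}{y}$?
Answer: $\frac{\sqrt{425104 + 147 \sqrt{3153}}}{7} \approx 94.043$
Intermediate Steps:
$\sqrt{\left(-93 + o{\left(-7 \right)}\right)^{2} + \sqrt{23340 + 5037}} = \sqrt{\left(-93 + \frac{1}{-7}\right)^{2} + \sqrt{23340 + 5037}} = \sqrt{\left(-93 - \frac{1}{7}\right)^{2} + \sqrt{28377}} = \sqrt{\left(- \frac{652}{7}\right)^{2} + 3 \sqrt{3153}} = \sqrt{\frac{425104}{49} + 3 \sqrt{3153}}$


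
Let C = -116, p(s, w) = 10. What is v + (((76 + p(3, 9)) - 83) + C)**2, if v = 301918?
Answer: 314687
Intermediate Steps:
v + (((76 + p(3, 9)) - 83) + C)**2 = 301918 + (((76 + 10) - 83) - 116)**2 = 301918 + ((86 - 83) - 116)**2 = 301918 + (3 - 116)**2 = 301918 + (-113)**2 = 301918 + 12769 = 314687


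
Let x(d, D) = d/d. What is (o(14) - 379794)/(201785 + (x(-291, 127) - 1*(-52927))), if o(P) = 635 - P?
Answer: -379173/254713 ≈ -1.4886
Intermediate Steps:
x(d, D) = 1
(o(14) - 379794)/(201785 + (x(-291, 127) - 1*(-52927))) = ((635 - 1*14) - 379794)/(201785 + (1 - 1*(-52927))) = ((635 - 14) - 379794)/(201785 + (1 + 52927)) = (621 - 379794)/(201785 + 52928) = -379173/254713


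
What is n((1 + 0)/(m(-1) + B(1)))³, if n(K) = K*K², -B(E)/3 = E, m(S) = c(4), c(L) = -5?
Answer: -1/134217728 ≈ -7.4506e-9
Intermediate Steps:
m(S) = -5
B(E) = -3*E
n(K) = K³
n((1 + 0)/(m(-1) + B(1)))³ = (((1 + 0)/(-5 - 3*1))³)³ = ((1/(-5 - 3))³)³ = ((1/(-8))³)³ = ((1*(-⅛))³)³ = ((-⅛)³)³ = (-1/512)³ = -1/134217728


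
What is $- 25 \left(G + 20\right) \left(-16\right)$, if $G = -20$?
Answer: $0$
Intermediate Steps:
$- 25 \left(G + 20\right) \left(-16\right) = - 25 \left(-20 + 20\right) \left(-16\right) = \left(-25\right) 0 \left(-16\right) = 0 \left(-16\right) = 0$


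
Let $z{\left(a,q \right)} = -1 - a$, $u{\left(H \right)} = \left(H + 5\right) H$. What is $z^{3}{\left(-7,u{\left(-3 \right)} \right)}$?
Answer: $216$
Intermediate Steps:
$u{\left(H \right)} = H \left(5 + H\right)$ ($u{\left(H \right)} = \left(5 + H\right) H = H \left(5 + H\right)$)
$z^{3}{\left(-7,u{\left(-3 \right)} \right)} = \left(-1 - -7\right)^{3} = \left(-1 + 7\right)^{3} = 6^{3} = 216$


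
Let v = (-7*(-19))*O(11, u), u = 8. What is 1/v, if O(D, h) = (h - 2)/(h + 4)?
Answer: 2/133 ≈ 0.015038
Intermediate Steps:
O(D, h) = (-2 + h)/(4 + h)
v = 133/2 (v = (-7*(-19))*((-2 + 8)/(4 + 8)) = 133*(6/12) = 133*((1/12)*6) = 133*(½) = 133/2 ≈ 66.500)
1/v = 1/(133/2) = 2/133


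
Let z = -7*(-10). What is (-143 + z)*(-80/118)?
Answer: 2920/59 ≈ 49.492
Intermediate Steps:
z = 70
(-143 + z)*(-80/118) = (-143 + 70)*(-80/118) = -(-5840)/118 = -73*(-40/59) = 2920/59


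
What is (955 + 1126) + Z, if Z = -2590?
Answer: -509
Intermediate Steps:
(955 + 1126) + Z = (955 + 1126) - 2590 = 2081 - 2590 = -509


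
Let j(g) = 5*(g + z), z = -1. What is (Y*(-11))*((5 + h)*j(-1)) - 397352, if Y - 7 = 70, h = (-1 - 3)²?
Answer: -219482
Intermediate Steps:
h = 16 (h = (-4)² = 16)
Y = 77 (Y = 7 + 70 = 77)
j(g) = -5 + 5*g (j(g) = 5*(g - 1) = 5*(-1 + g) = -5 + 5*g)
(Y*(-11))*((5 + h)*j(-1)) - 397352 = (77*(-11))*((5 + 16)*(-5 + 5*(-1))) - 397352 = -17787*(-5 - 5) - 397352 = -17787*(-10) - 397352 = -847*(-210) - 397352 = 177870 - 397352 = -219482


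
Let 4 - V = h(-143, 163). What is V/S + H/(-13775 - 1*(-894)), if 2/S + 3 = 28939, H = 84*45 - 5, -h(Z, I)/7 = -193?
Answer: -251030032651/12881 ≈ -1.9488e+7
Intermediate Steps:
h(Z, I) = 1351 (h(Z, I) = -7*(-193) = 1351)
V = -1347 (V = 4 - 1*1351 = 4 - 1351 = -1347)
H = 3775 (H = 3780 - 5 = 3775)
S = 1/14468 (S = 2/(-3 + 28939) = 2/28936 = 2*(1/28936) = 1/14468 ≈ 6.9118e-5)
V/S + H/(-13775 - 1*(-894)) = -1347/1/14468 + 3775/(-13775 - 1*(-894)) = -1347*14468 + 3775/(-13775 + 894) = -19488396 + 3775/(-12881) = -19488396 + 3775*(-1/12881) = -19488396 - 3775/12881 = -251030032651/12881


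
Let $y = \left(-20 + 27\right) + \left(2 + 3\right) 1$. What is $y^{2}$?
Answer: $144$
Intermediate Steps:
$y = 12$ ($y = 7 + 5 \cdot 1 = 7 + 5 = 12$)
$y^{2} = 12^{2} = 144$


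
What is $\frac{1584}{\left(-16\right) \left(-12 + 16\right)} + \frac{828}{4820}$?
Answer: $- \frac{118467}{4820} \approx -24.578$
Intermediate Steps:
$\frac{1584}{\left(-16\right) \left(-12 + 16\right)} + \frac{828}{4820} = \frac{1584}{\left(-16\right) 4} + 828 \cdot \frac{1}{4820} = \frac{1584}{-64} + \frac{207}{1205} = 1584 \left(- \frac{1}{64}\right) + \frac{207}{1205} = - \frac{99}{4} + \frac{207}{1205} = - \frac{118467}{4820}$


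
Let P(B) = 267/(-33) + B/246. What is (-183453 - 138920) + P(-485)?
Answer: -872368567/2706 ≈ -3.2238e+5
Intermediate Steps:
P(B) = -89/11 + B/246 (P(B) = 267*(-1/33) + B*(1/246) = -89/11 + B/246)
(-183453 - 138920) + P(-485) = (-183453 - 138920) + (-89/11 + (1/246)*(-485)) = -322373 + (-89/11 - 485/246) = -322373 - 27229/2706 = -872368567/2706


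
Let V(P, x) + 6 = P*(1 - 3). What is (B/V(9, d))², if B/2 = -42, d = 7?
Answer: 49/4 ≈ 12.250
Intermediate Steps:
V(P, x) = -6 - 2*P (V(P, x) = -6 + P*(1 - 3) = -6 + P*(-2) = -6 - 2*P)
B = -84 (B = 2*(-42) = -84)
(B/V(9, d))² = (-84/(-6 - 2*9))² = (-84/(-6 - 18))² = (-84/(-24))² = (-84*(-1/24))² = (7/2)² = 49/4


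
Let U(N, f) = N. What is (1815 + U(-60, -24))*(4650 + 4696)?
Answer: 16402230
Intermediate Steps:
(1815 + U(-60, -24))*(4650 + 4696) = (1815 - 60)*(4650 + 4696) = 1755*9346 = 16402230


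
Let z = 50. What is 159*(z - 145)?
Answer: -15105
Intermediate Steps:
159*(z - 145) = 159*(50 - 145) = 159*(-95) = -15105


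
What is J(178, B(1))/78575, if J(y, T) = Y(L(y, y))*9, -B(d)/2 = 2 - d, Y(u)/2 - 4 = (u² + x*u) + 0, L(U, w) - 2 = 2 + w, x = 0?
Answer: 596304/78575 ≈ 7.5890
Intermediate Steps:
L(U, w) = 4 + w (L(U, w) = 2 + (2 + w) = 4 + w)
Y(u) = 8 + 2*u² (Y(u) = 8 + 2*((u² + 0*u) + 0) = 8 + 2*((u² + 0) + 0) = 8 + 2*(u² + 0) = 8 + 2*u²)
B(d) = -4 + 2*d (B(d) = -2*(2 - d) = -4 + 2*d)
J(y, T) = 72 + 18*(4 + y)² (J(y, T) = (8 + 2*(4 + y)²)*9 = 72 + 18*(4 + y)²)
J(178, B(1))/78575 = (72 + 18*(4 + 178)²)/78575 = (72 + 18*182²)*(1/78575) = (72 + 18*33124)*(1/78575) = (72 + 596232)*(1/78575) = 596304*(1/78575) = 596304/78575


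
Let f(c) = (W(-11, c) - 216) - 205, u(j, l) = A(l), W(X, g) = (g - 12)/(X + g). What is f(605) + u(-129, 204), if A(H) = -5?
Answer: -252451/594 ≈ -425.00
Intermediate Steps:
W(X, g) = (-12 + g)/(X + g)
u(j, l) = -5
f(c) = -421 + (-12 + c)/(-11 + c) (f(c) = ((-12 + c)/(-11 + c) - 216) - 205 = (-216 + (-12 + c)/(-11 + c)) - 205 = -421 + (-12 + c)/(-11 + c))
f(605) + u(-129, 204) = (4619 - 420*605)/(-11 + 605) - 5 = (4619 - 254100)/594 - 5 = (1/594)*(-249481) - 5 = -249481/594 - 5 = -252451/594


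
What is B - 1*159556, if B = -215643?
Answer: -375199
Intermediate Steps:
B - 1*159556 = -215643 - 1*159556 = -215643 - 159556 = -375199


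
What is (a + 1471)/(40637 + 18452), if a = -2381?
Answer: -910/59089 ≈ -0.015400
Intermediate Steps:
(a + 1471)/(40637 + 18452) = (-2381 + 1471)/(40637 + 18452) = -910/59089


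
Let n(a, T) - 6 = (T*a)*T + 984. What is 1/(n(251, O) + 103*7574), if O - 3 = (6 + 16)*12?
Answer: 1/18674651 ≈ 5.3549e-8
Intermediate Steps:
O = 267 (O = 3 + (6 + 16)*12 = 3 + 22*12 = 3 + 264 = 267)
n(a, T) = 990 + a*T² (n(a, T) = 6 + ((T*a)*T + 984) = 6 + (a*T² + 984) = 6 + (984 + a*T²) = 990 + a*T²)
1/(n(251, O) + 103*7574) = 1/((990 + 251*267²) + 103*7574) = 1/((990 + 251*71289) + 780122) = 1/((990 + 17893539) + 780122) = 1/(17894529 + 780122) = 1/18674651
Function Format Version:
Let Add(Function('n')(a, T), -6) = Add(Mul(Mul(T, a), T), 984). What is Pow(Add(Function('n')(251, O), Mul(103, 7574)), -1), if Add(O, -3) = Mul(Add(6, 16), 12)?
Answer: Rational(1, 18674651) ≈ 5.3549e-8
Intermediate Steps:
O = 267 (O = Add(3, Mul(Add(6, 16), 12)) = Add(3, Mul(22, 12)) = Add(3, 264) = 267)
Function('n')(a, T) = Add(990, Mul(a, Pow(T, 2))) (Function('n')(a, T) = Add(6, Add(Mul(Mul(T, a), T), 984)) = Add(6, Add(Mul(a, Pow(T, 2)), 984)) = Add(6, Add(984, Mul(a, Pow(T, 2)))) = Add(990, Mul(a, Pow(T, 2))))
Pow(Add(Function('n')(251, O), Mul(103, 7574)), -1) = Pow(Add(Add(990, Mul(251, Pow(267, 2))), Mul(103, 7574)), -1) = Pow(Add(Add(990, Mul(251, 71289)), 780122), -1) = Pow(Add(Add(990, 17893539), 780122), -1) = Pow(Add(17894529, 780122), -1) = Pow(18674651, -1) = Rational(1, 18674651)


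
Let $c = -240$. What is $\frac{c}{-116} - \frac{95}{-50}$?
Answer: $\frac{1151}{290} \approx 3.969$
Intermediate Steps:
$\frac{c}{-116} - \frac{95}{-50} = - \frac{240}{-116} - \frac{95}{-50} = \left(-240\right) \left(- \frac{1}{116}\right) - - \frac{19}{10} = \frac{60}{29} + \frac{19}{10} = \frac{1151}{290}$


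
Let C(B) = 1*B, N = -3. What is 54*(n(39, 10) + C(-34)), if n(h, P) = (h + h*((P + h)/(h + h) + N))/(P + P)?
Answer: -39609/20 ≈ -1980.4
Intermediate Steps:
n(h, P) = (h + h*(-3 + (P + h)/(2*h)))/(2*P) (n(h, P) = (h + h*((P + h)/(h + h) - 3))/(P + P) = (h + h*((P + h)/((2*h)) - 3))/((2*P)) = (h + h*((P + h)*(1/(2*h)) - 3))*(1/(2*P)) = (h + h*((P + h)/(2*h) - 3))*(1/(2*P)) = (h + h*(-3 + (P + h)/(2*h)))*(1/(2*P)) = (h + h*(-3 + (P + h)/(2*h)))/(2*P))
C(B) = B
54*(n(39, 10) + C(-34)) = 54*((¼)*(10 - 3*39)/10 - 34) = 54*((¼)*(⅒)*(10 - 117) - 34) = 54*((¼)*(⅒)*(-107) - 34) = 54*(-107/40 - 34) = 54*(-1467/40) = -39609/20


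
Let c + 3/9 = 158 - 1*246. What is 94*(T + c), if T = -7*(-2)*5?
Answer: -5170/3 ≈ -1723.3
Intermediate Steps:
c = -265/3 (c = -⅓ + (158 - 1*246) = -⅓ + (158 - 246) = -⅓ - 88 = -265/3 ≈ -88.333)
T = 70 (T = 14*5 = 70)
94*(T + c) = 94*(70 - 265/3) = 94*(-55/3) = -5170/3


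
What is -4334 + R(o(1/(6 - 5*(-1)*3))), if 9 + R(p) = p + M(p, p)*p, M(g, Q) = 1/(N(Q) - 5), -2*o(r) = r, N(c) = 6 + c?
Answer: -7478729/1722 ≈ -4343.0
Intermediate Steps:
o(r) = -r/2
M(g, Q) = 1/(1 + Q) (M(g, Q) = 1/((6 + Q) - 5) = 1/(1 + Q))
R(p) = -9 + p + p/(1 + p) (R(p) = -9 + (p + p/(1 + p)) = -9 + p + p/(1 + p))
-4334 + R(o(1/(6 - 5*(-1)*3))) = -4334 + (-1/(2*(6 - 5*(-1)*3)) + (1 - 1/(2*(6 - 5*(-1)*3)))*(-9 - 1/(2*(6 - 5*(-1)*3))))/(1 - 1/(2*(6 - 5*(-1)*3))) = -4334 + (-1/(2*(6 + 5*3)) + (1 - 1/(2*(6 + 5*3)))*(-9 - 1/(2*(6 + 5*3))))/(1 - 1/(2*(6 + 5*3))) = -4334 + (-1/(2*(6 + 15)) + (1 - 1/(2*(6 + 15)))*(-9 - 1/(2*(6 + 15))))/(1 - 1/(2*(6 + 15))) = -4334 + (-1/2/21 + (1 - 1/2/21)*(-9 - 1/2/21))/(1 - 1/2/21) = -4334 + (-1/2*1/21 + (1 - 1/2*1/21)*(-9 - 1/2*1/21))/(1 - 1/2*1/21) = -4334 + (-1/42 + (1 - 1/42)*(-9 - 1/42))/(1 - 1/42) = -4334 + (-1/42 + (41/42)*(-379/42))/(41/42) = -4334 + 42*(-1/42 - 15539/1764)/41 = -4334 + (42/41)*(-15581/1764) = -4334 - 15581/1722 = -7478729/1722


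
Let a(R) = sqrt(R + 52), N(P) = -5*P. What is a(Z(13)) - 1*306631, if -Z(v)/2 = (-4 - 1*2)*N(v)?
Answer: -306631 + 2*I*sqrt(182) ≈ -3.0663e+5 + 26.981*I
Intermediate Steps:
Z(v) = -60*v (Z(v) = -2*(-4 - 1*2)*(-5*v) = -2*(-4 - 2)*(-5*v) = -(-12)*(-5*v) = -60*v)
a(R) = sqrt(52 + R)
a(Z(13)) - 1*306631 = sqrt(52 - 60*13) - 1*306631 = sqrt(52 - 780) - 306631 = sqrt(-728) - 306631 = 2*I*sqrt(182) - 306631 = -306631 + 2*I*sqrt(182)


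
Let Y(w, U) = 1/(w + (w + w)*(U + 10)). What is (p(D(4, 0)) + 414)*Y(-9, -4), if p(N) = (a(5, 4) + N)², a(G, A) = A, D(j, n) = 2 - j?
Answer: -418/117 ≈ -3.5727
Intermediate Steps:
Y(w, U) = 1/(w + 2*w*(10 + U)) (Y(w, U) = 1/(w + (2*w)*(10 + U)) = 1/(w + 2*w*(10 + U)))
p(N) = (4 + N)²
(p(D(4, 0)) + 414)*Y(-9, -4) = ((4 + (2 - 1*4))² + 414)*(1/((-9)*(21 + 2*(-4)))) = ((4 + (2 - 4))² + 414)*(-1/(9*(21 - 8))) = ((4 - 2)² + 414)*(-⅑/13) = (2² + 414)*(-⅑*1/13) = (4 + 414)*(-1/117) = 418*(-1/117) = -418/117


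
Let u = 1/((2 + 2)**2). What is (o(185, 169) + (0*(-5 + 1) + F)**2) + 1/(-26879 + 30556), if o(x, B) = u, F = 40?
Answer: 94134893/58832 ≈ 1600.1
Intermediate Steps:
u = 1/16 (u = 1/(4**2) = 1/16 ≈ 0.062500)
o(x, B) = 1/16
(o(185, 169) + (0*(-5 + 1) + F)**2) + 1/(-26879 + 30556) = (1/16 + (0*(-5 + 1) + 40)**2) + 1/(-26879 + 30556) = (1/16 + (0*(-4) + 40)**2) + 1/3677 = (1/16 + (0 + 40)**2) + 1/3677 = (1/16 + 40**2) + 1/3677 = (1/16 + 1600) + 1/3677 = 25601/16 + 1/3677 = 94134893/58832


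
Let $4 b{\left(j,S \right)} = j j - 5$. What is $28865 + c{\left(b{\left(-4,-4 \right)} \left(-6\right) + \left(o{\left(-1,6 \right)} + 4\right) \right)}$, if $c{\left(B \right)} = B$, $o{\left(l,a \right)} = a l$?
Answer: $\frac{57693}{2} \approx 28847.0$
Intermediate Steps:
$b{\left(j,S \right)} = - \frac{5}{4} + \frac{j^{2}}{4}$ ($b{\left(j,S \right)} = \frac{j j - 5}{4} = \frac{j^{2} - 5}{4} = \frac{-5 + j^{2}}{4} = - \frac{5}{4} + \frac{j^{2}}{4}$)
$28865 + c{\left(b{\left(-4,-4 \right)} \left(-6\right) + \left(o{\left(-1,6 \right)} + 4\right) \right)} = 28865 + \left(\left(- \frac{5}{4} + \frac{\left(-4\right)^{2}}{4}\right) \left(-6\right) + \left(6 \left(-1\right) + 4\right)\right) = 28865 + \left(\left(- \frac{5}{4} + \frac{1}{4} \cdot 16\right) \left(-6\right) + \left(-6 + 4\right)\right) = 28865 + \left(\left(- \frac{5}{4} + 4\right) \left(-6\right) - 2\right) = 28865 + \left(\frac{11}{4} \left(-6\right) - 2\right) = 28865 - \frac{37}{2} = \frac{57693}{2}$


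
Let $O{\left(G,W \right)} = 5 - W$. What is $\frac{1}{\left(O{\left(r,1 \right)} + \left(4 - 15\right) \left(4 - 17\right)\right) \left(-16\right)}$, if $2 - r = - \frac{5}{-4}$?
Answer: $- \frac{1}{2352} \approx -0.00042517$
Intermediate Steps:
$r = \frac{3}{4}$ ($r = 2 - - \frac{5}{-4} = 2 - \left(-5\right) \left(- \frac{1}{4}\right) = 2 - \frac{5}{4} = \frac{3}{4} \approx 0.75$)
$\frac{1}{\left(O{\left(r,1 \right)} + \left(4 - 15\right) \left(4 - 17\right)\right) \left(-16\right)} = \frac{1}{\left(\left(5 - 1\right) + \left(4 - 15\right) \left(4 - 17\right)\right) \left(-16\right)} = \frac{1}{\left(\left(5 - 1\right) - -143\right) \left(-16\right)} = \frac{1}{\left(4 + 143\right) \left(-16\right)} = \frac{1}{147 \left(-16\right)} = \frac{1}{-2352} = - \frac{1}{2352}$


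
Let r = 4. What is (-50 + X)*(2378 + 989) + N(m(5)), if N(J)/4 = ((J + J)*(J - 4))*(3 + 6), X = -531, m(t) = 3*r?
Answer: -1949315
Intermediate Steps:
m(t) = 12 (m(t) = 3*4 = 12)
N(J) = 72*J*(-4 + J) (N(J) = 4*(((J + J)*(J - 4))*(3 + 6)) = 4*(((2*J)*(-4 + J))*9) = 4*((2*J*(-4 + J))*9) = 4*(18*J*(-4 + J)) = 72*J*(-4 + J))
(-50 + X)*(2378 + 989) + N(m(5)) = (-50 - 531)*(2378 + 989) + 72*12*(-4 + 12) = -581*3367 + 72*12*8 = -1956227 + 6912 = -1949315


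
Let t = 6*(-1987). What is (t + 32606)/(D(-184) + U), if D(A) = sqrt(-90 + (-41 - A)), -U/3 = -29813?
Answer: 462489069/1999833667 - 5171*sqrt(53)/1999833667 ≈ 0.23125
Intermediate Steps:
U = 89439 (U = -3*(-29813) = 89439)
D(A) = sqrt(-131 - A)
t = -11922
(t + 32606)/(D(-184) + U) = (-11922 + 32606)/(sqrt(-131 - 1*(-184)) + 89439) = 20684/(sqrt(-131 + 184) + 89439) = 20684/(sqrt(53) + 89439) = 20684/(89439 + sqrt(53))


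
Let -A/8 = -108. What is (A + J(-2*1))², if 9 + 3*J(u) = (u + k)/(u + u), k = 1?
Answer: 106770889/144 ≈ 7.4146e+5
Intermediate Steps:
A = 864 (A = -8*(-108) = 864)
J(u) = -3 + (1 + u)/(6*u) (J(u) = -3 + ((u + 1)/(u + u))/3 = -3 + ((1 + u)/((2*u)))/3 = -3 + ((1 + u)*(1/(2*u)))/3 = -3 + ((1 + u)/(2*u))/3 = -3 + (1 + u)/(6*u))
(A + J(-2*1))² = (864 + (1 - (-34))/(6*((-2*1))))² = (864 + (⅙)*(1 - 17*(-2))/(-2))² = (864 + (⅙)*(-½)*(1 + 34))² = (864 + (⅙)*(-½)*35)² = (864 - 35/12)² = (10333/12)² = 106770889/144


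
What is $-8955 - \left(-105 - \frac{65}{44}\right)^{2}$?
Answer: $- \frac{39286105}{1936} \approx -20292.0$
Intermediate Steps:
$-8955 - \left(-105 - \frac{65}{44}\right)^{2} = -8955 - \left(- \frac{4685}{44}\right)^{2} = -8955 - \frac{21949225}{1936} = - \frac{39286105}{1936}$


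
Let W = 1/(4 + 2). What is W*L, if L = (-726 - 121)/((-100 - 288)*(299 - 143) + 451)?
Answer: 847/360462 ≈ 0.0023498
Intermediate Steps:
W = 1/6 ≈ 0.16667
L = 847/60077 (L = -847/(-388*156 + 451) = -847/(-60528 + 451) = -847/(-60077) = -847*(-1/60077) = 847/60077 ≈ 0.014099)
W*L = (1/6)*(847/60077) = 847/360462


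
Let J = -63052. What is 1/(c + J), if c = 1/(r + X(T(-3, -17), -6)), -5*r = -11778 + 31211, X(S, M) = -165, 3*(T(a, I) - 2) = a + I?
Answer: -20258/1277307421 ≈ -1.5860e-5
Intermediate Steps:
T(a, I) = 2 + I/3 + a/3 (T(a, I) = 2 + (a + I)/3 = 2 + (I + a)/3 = 2 + (I/3 + a/3) = 2 + I/3 + a/3)
r = -19433/5 (r = -(-11778 + 31211)/5 = -⅕*19433 = -19433/5 ≈ -3886.6)
c = -5/20258 (c = 1/(-19433/5 - 165) = 1/(-20258/5) = -5/20258 ≈ -0.00024682)
1/(c + J) = 1/(-5/20258 - 63052) = 1/(-1277307421/20258) = -20258/1277307421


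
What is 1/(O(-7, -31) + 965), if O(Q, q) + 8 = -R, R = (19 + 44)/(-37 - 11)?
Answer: 16/15333 ≈ 0.0010435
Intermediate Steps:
R = -21/16 (R = 63/(-48) = 63*(-1/48) = -21/16 ≈ -1.3125)
O(Q, q) = -107/16 (O(Q, q) = -8 - 1*(-21/16) = -8 + 21/16 = -107/16)
1/(O(-7, -31) + 965) = 1/(-107/16 + 965) = 1/(15333/16) = 16/15333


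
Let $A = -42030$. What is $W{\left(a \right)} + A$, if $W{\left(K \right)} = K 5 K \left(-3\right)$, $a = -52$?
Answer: $-82590$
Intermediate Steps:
$W{\left(K \right)} = - 15 K^{2}$ ($W{\left(K \right)} = 5 K \left(- 3 K\right) = - 15 K^{2}$)
$W{\left(a \right)} + A = - 15 \left(-52\right)^{2} - 42030 = \left(-15\right) 2704 - 42030 = -40560 - 42030 = -82590$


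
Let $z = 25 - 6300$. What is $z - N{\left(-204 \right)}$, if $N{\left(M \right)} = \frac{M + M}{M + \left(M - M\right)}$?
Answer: $-6277$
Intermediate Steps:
$N{\left(M \right)} = 2$ ($N{\left(M \right)} = \frac{2 M}{M + 0} = \frac{2 M}{M} = 2$)
$z = -6275$ ($z = 25 - 6300 = -6275$)
$z - N{\left(-204 \right)} = -6275 - 2 = -6277$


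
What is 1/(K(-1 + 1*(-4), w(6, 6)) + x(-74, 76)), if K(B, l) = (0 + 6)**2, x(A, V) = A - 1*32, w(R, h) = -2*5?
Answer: -1/70 ≈ -0.014286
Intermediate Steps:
w(R, h) = -10
x(A, V) = -32 + A (x(A, V) = A - 32 = -32 + A)
K(B, l) = 36 (K(B, l) = 6**2 = 36)
1/(K(-1 + 1*(-4), w(6, 6)) + x(-74, 76)) = 1/(36 + (-32 - 74)) = 1/(36 - 106) = 1/(-70) = -1/70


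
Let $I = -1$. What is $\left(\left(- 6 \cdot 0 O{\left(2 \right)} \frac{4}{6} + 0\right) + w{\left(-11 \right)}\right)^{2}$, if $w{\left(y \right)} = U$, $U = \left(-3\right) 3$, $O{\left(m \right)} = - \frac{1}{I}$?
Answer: $81$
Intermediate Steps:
$O{\left(m \right)} = 1$ ($O{\left(m \right)} = - \frac{1}{-1} = \left(-1\right) \left(-1\right) = 1$)
$U = -9$
$w{\left(y \right)} = -9$
$\left(\left(- 6 \cdot 0 O{\left(2 \right)} \frac{4}{6} + 0\right) + w{\left(-11 \right)}\right)^{2} = \left(\left(- 6 \cdot 0 \cdot 1 \cdot \frac{4}{6} + 0\right) - 9\right)^{2} = \left(\left(- 6 \cdot 0 \cdot 4 \cdot \frac{1}{6} + 0\right) - 9\right)^{2} = \left(\left(- 6 \cdot 0 \cdot \frac{2}{3} + 0\right) - 9\right)^{2} = \left(\left(\left(-6\right) 0 + 0\right) - 9\right)^{2} = \left(\left(0 + 0\right) - 9\right)^{2} = \left(0 - 9\right)^{2} = \left(-9\right)^{2} = 81$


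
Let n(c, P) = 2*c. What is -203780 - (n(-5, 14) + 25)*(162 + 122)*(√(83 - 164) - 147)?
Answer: 422440 - 38340*I ≈ 4.2244e+5 - 38340.0*I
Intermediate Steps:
-203780 - (n(-5, 14) + 25)*(162 + 122)*(√(83 - 164) - 147) = -203780 - (2*(-5) + 25)*(162 + 122)*(√(83 - 164) - 147) = -203780 - (-10 + 25)*284*(√(-81) - 147) = -203780 - 15*284*(9*I - 147) = -203780 - 4260*(-147 + 9*I) = -203780 - (-626220 + 38340*I) = -203780 + (626220 - 38340*I) = 422440 - 38340*I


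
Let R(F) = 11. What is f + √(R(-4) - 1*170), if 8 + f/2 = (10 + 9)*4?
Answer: 136 + I*√159 ≈ 136.0 + 12.61*I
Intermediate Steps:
f = 136 (f = -16 + 2*((10 + 9)*4) = -16 + 2*(19*4) = -16 + 2*76 = -16 + 152 = 136)
f + √(R(-4) - 1*170) = 136 + √(11 - 1*170) = 136 + √(11 - 170) = 136 + √(-159) = 136 + I*√159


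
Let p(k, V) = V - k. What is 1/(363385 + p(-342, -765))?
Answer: 1/362962 ≈ 2.7551e-6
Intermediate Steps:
1/(363385 + p(-342, -765)) = 1/(363385 + (-765 - 1*(-342))) = 1/(363385 + (-765 + 342)) = 1/(363385 - 423) = 1/362962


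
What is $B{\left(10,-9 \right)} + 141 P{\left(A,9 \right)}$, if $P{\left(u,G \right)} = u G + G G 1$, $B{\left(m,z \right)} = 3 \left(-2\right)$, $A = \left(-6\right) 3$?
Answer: $-11427$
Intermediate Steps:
$A = -18$
$B{\left(m,z \right)} = -6$
$P{\left(u,G \right)} = G^{2} + G u$ ($P{\left(u,G \right)} = G u + G^{2} \cdot 1 = G u + G^{2} = G^{2} + G u$)
$B{\left(10,-9 \right)} + 141 P{\left(A,9 \right)} = -6 + 141 \cdot 9 \left(9 - 18\right) = -6 + 141 \cdot 9 \left(-9\right) = -6 + 141 \left(-81\right) = -6 - 11421 = -11427$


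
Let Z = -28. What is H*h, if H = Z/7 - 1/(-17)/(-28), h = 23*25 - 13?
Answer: -535305/238 ≈ -2249.2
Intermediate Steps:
h = 562 (h = 575 - 13 = 562)
H = -1905/476 (H = -28/7 - 1/(-17)/(-28) = -28*⅐ - 1*(-1/17)*(-1/28) = -4 + (1/17)*(-1/28) = -4 - 1/476 = -1905/476 ≈ -4.0021)
H*h = -1905/476*562 = -535305/238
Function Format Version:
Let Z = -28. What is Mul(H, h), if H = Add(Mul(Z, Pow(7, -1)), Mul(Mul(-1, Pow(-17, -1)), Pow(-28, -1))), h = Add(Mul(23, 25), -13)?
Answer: Rational(-535305, 238) ≈ -2249.2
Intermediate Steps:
h = 562 (h = Add(575, -13) = 562)
H = Rational(-1905, 476) (H = Add(Mul(-28, Pow(7, -1)), Mul(Mul(-1, Pow(-17, -1)), Pow(-28, -1))) = Add(Mul(-28, Rational(1, 7)), Mul(Mul(-1, Rational(-1, 17)), Rational(-1, 28))) = Add(-4, Mul(Rational(1, 17), Rational(-1, 28))) = Add(-4, Rational(-1, 476)) = Rational(-1905, 476) ≈ -4.0021)
Mul(H, h) = Mul(Rational(-1905, 476), 562) = Rational(-535305, 238)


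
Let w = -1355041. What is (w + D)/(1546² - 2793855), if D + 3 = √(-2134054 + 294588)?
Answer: 1355044/403739 - I*√1839466/403739 ≈ 3.3562 - 0.0033593*I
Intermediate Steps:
D = -3 + I*√1839466 (D = -3 + √(-2134054 + 294588) = -3 + √(-1839466) = -3 + I*√1839466 ≈ -3.0 + 1356.3*I)
(w + D)/(1546² - 2793855) = (-1355041 + (-3 + I*√1839466))/(1546² - 2793855) = (-1355044 + I*√1839466)/(2390116 - 2793855) = (-1355044 + I*√1839466)/(-403739) = (-1355044 + I*√1839466)*(-1/403739) = 1355044/403739 - I*√1839466/403739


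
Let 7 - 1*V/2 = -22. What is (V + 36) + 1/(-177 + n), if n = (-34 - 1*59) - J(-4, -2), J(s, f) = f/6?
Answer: 76043/809 ≈ 93.996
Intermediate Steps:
V = 58 (V = 14 - 2*(-22) = 14 + 44 = 58)
J(s, f) = f/6 (J(s, f) = f*(1/6) = f/6)
n = -278/3 (n = (-34 - 1*59) - (-2)/6 = (-34 - 59) - 1*(-1/3) = -93 + 1/3 = -278/3 ≈ -92.667)
(V + 36) + 1/(-177 + n) = (58 + 36) + 1/(-177 - 278/3) = 94 + 1/(-809/3) = 94 - 3/809 = 76043/809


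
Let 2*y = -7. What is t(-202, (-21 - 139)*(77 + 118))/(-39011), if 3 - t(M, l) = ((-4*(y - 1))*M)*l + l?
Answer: 113411997/39011 ≈ 2907.2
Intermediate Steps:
y = -7/2 (y = (½)*(-7) = -7/2 ≈ -3.5000)
t(M, l) = 3 - l - 18*M*l (t(M, l) = 3 - (((-4*(-7/2 - 1))*M)*l + l) = 3 - (((-4*(-9/2))*M)*l + l) = 3 - ((18*M)*l + l) = 3 - (18*M*l + l) = 3 - (l + 18*M*l) = 3 + (-l - 18*M*l) = 3 - l - 18*M*l)
t(-202, (-21 - 139)*(77 + 118))/(-39011) = (3 - (-21 - 139)*(77 + 118) - 18*(-202)*(-21 - 139)*(77 + 118))/(-39011) = (3 - (-160)*195 - 18*(-202)*(-160*195))*(-1/39011) = (3 - 1*(-31200) - 18*(-202)*(-31200))*(-1/39011) = (3 + 31200 - 113443200)*(-1/39011) = -113411997*(-1/39011) = 113411997/39011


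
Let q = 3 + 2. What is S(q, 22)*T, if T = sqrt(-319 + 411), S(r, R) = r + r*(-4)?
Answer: -30*sqrt(23) ≈ -143.88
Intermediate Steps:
q = 5
S(r, R) = -3*r (S(r, R) = r - 4*r = -3*r)
T = 2*sqrt(23) (T = sqrt(92) = 2*sqrt(23) ≈ 9.5917)
S(q, 22)*T = (-3*5)*(2*sqrt(23)) = -30*sqrt(23)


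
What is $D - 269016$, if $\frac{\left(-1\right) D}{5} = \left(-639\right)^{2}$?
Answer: $-2310621$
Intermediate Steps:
$D = -2041605$ ($D = - 5 \left(-639\right)^{2} = \left(-5\right) 408321 = -2041605$)
$D - 269016 = -2041605 - 269016 = -2310621$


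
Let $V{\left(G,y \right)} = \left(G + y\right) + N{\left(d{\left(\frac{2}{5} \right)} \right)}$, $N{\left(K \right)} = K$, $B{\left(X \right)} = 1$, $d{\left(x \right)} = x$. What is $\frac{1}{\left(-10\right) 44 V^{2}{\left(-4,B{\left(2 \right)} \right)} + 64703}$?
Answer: $\frac{5}{308643} \approx 1.62 \cdot 10^{-5}$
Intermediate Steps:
$V{\left(G,y \right)} = \frac{2}{5} + G + y$ ($V{\left(G,y \right)} = \left(G + y\right) + \frac{2}{5} = \frac{2}{5} + G + y$)
$\frac{1}{\left(-10\right) 44 V^{2}{\left(-4,B{\left(2 \right)} \right)} + 64703} = \frac{1}{\left(-10\right) 44 \left(\frac{2}{5} - 4 + 1\right)^{2} + 64703} = \frac{1}{- 440 \left(- \frac{13}{5}\right)^{2} + 64703} = \frac{1}{\left(-440\right) \frac{169}{25} + 64703} = \frac{1}{- \frac{14872}{5} + 64703} = \frac{1}{\frac{308643}{5}} = \frac{5}{308643}$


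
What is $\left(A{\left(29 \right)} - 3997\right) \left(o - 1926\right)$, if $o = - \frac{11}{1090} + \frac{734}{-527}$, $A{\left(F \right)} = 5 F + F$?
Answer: $\frac{4232665175451}{574430} \approx 7.3685 \cdot 10^{6}$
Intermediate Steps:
$A{\left(F \right)} = 6 F$
$o = - \frac{805857}{574430}$ ($o = \left(-11\right) \frac{1}{1090} + 734 \left(- \frac{1}{527}\right) = - \frac{11}{1090} - \frac{734}{527} = - \frac{805857}{574430} \approx -1.4029$)
$\left(A{\left(29 \right)} - 3997\right) \left(o - 1926\right) = \left(6 \cdot 29 - 3997\right) \left(- \frac{805857}{574430} - 1926\right) = \left(174 - 3997\right) \left(- \frac{1107158037}{574430}\right) = \left(-3823\right) \left(- \frac{1107158037}{574430}\right) = \frac{4232665175451}{574430}$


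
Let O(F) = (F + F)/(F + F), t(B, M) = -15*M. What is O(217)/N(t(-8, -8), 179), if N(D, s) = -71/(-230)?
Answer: 230/71 ≈ 3.2394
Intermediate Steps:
N(D, s) = 71/230 (N(D, s) = -71*(-1/230) = 71/230)
O(F) = 1 (O(F) = (2*F)/((2*F)) = (2*F)*(1/(2*F)) = 1)
O(217)/N(t(-8, -8), 179) = 1/(71/230) = 1*(230/71) = 230/71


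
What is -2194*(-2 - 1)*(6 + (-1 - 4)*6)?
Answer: -157968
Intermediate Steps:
-2194*(-2 - 1)*(6 + (-1 - 4)*6) = -(-6582)*(6 - 5*6) = -(-6582)*(6 - 30) = -(-6582)*(-24) = -2194*72 = -157968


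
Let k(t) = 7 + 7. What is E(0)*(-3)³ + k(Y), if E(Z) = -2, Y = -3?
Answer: 68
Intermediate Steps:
k(t) = 14
E(0)*(-3)³ + k(Y) = -2*(-3)³ + 14 = -2*(-27) + 14 = 54 + 14 = 68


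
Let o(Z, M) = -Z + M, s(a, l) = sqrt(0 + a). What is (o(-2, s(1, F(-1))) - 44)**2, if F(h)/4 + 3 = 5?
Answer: 1681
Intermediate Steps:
F(h) = 8 (F(h) = -12 + 4*5 = -12 + 20 = 8)
s(a, l) = sqrt(a)
o(Z, M) = M - Z
(o(-2, s(1, F(-1))) - 44)**2 = ((sqrt(1) - 1*(-2)) - 44)**2 = ((1 + 2) - 44)**2 = (3 - 44)**2 = (-41)**2 = 1681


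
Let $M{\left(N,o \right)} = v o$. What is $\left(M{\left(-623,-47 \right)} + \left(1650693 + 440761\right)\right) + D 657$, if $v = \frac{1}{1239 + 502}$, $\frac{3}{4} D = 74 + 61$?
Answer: $\frac{3847112027}{1741} \approx 2.2097 \cdot 10^{6}$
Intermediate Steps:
$D = 180$ ($D = \frac{4 \left(74 + 61\right)}{3} = \frac{4}{3} \cdot 135 = 180$)
$v = \frac{1}{1741} \approx 0.00057438$
$M{\left(N,o \right)} = \frac{o}{1741}$
$\left(M{\left(-623,-47 \right)} + \left(1650693 + 440761\right)\right) + D 657 = \left(\frac{1}{1741} \left(-47\right) + \left(1650693 + 440761\right)\right) + 180 \cdot 657 = \left(- \frac{47}{1741} + 2091454\right) + 118260 = \frac{3641221367}{1741} + 118260 = \frac{3847112027}{1741}$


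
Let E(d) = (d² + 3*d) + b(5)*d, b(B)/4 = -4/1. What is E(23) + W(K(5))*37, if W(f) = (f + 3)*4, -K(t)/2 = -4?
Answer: 1858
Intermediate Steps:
K(t) = 8 (K(t) = -2*(-4) = 8)
b(B) = -16 (b(B) = 4*(-4/1) = 4*(-4*1) = 4*(-4) = -16)
W(f) = 12 + 4*f (W(f) = (3 + f)*4 = 12 + 4*f)
E(d) = d² - 13*d (E(d) = (d² + 3*d) - 16*d = d² - 13*d)
E(23) + W(K(5))*37 = 23*(-13 + 23) + (12 + 4*8)*37 = 23*10 + (12 + 32)*37 = 230 + 44*37 = 230 + 1628 = 1858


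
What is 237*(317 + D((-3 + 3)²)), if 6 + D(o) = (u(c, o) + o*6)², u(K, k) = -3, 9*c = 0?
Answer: 75840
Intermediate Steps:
c = 0 (c = (⅑)*0 = 0)
D(o) = -6 + (-3 + 6*o)² (D(o) = -6 + (-3 + o*6)² = -6 + (-3 + 6*o)²)
237*(317 + D((-3 + 3)²)) = 237*(317 + (3 - 36*(-3 + 3)² + 36*((-3 + 3)²)²)) = 237*(317 + (3 - 36*0² + 36*(0²)²)) = 237*(317 + (3 - 36*0 + 36*0²)) = 237*(317 + (3 + 0 + 36*0)) = 237*(317 + (3 + 0 + 0)) = 237*(317 + 3) = 237*320 = 75840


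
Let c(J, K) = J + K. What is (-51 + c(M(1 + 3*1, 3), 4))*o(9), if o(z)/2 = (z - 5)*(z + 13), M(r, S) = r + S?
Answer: -7040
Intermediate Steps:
M(r, S) = S + r
o(z) = 2*(-5 + z)*(13 + z) (o(z) = 2*((z - 5)*(z + 13)) = 2*((-5 + z)*(13 + z)) = 2*(-5 + z)*(13 + z))
(-51 + c(M(1 + 3*1, 3), 4))*o(9) = (-51 + ((3 + (1 + 3*1)) + 4))*(-130 + 2*9² + 16*9) = (-51 + ((3 + (1 + 3)) + 4))*(-130 + 2*81 + 144) = (-51 + ((3 + 4) + 4))*(-130 + 162 + 144) = (-51 + (7 + 4))*176 = (-51 + 11)*176 = -40*176 = -7040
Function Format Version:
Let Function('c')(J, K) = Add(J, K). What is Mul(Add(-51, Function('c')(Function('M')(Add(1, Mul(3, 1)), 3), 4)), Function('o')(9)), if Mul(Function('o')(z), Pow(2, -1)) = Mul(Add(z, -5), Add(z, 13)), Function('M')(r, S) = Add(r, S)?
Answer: -7040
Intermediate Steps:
Function('M')(r, S) = Add(S, r)
Function('o')(z) = Mul(2, Add(-5, z), Add(13, z)) (Function('o')(z) = Mul(2, Mul(Add(z, -5), Add(z, 13))) = Mul(2, Mul(Add(-5, z), Add(13, z))) = Mul(2, Add(-5, z), Add(13, z)))
Mul(Add(-51, Function('c')(Function('M')(Add(1, Mul(3, 1)), 3), 4)), Function('o')(9)) = Mul(Add(-51, Add(Add(3, Add(1, Mul(3, 1))), 4)), Add(-130, Mul(2, Pow(9, 2)), Mul(16, 9))) = Mul(Add(-51, Add(Add(3, Add(1, 3)), 4)), Add(-130, Mul(2, 81), 144)) = Mul(Add(-51, Add(Add(3, 4), 4)), Add(-130, 162, 144)) = Mul(Add(-51, Add(7, 4)), 176) = Mul(Add(-51, 11), 176) = Mul(-40, 176) = -7040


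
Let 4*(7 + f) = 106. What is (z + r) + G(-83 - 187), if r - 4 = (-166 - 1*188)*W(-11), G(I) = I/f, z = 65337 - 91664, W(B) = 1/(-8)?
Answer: -1367215/52 ≈ -26293.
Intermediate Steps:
W(B) = -1/8
f = 39/2 (f = -7 + (1/4)*106 = -7 + 53/2 = 39/2 ≈ 19.500)
z = -26327
G(I) = 2*I/39 (G(I) = I/(39/2) = I*(2/39) = 2*I/39)
r = 193/4 (r = 4 + (-166 - 1*188)*(-1/8) = 4 + (-166 - 188)*(-1/8) = 4 - 354*(-1/8) = 4 + 177/4 = 193/4 ≈ 48.250)
(z + r) + G(-83 - 187) = (-26327 + 193/4) + 2*(-83 - 187)/39 = -105115/4 + (2/39)*(-270) = -105115/4 - 180/13 = -1367215/52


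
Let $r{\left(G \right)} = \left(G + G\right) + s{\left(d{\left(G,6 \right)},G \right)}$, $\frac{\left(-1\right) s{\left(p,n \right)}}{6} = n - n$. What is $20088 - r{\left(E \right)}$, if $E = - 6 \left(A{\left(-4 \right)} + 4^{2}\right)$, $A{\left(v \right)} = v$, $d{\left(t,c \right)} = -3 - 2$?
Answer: $20232$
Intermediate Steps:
$d{\left(t,c \right)} = -5$
$s{\left(p,n \right)} = 0$ ($s{\left(p,n \right)} = - 6 \left(n - n\right) = \left(-6\right) 0 = 0$)
$E = -72$ ($E = - 6 \left(-4 + 4^{2}\right) = - 6 \left(-4 + 16\right) = \left(-6\right) 12 = -72$)
$r{\left(G \right)} = 2 G$ ($r{\left(G \right)} = \left(G + G\right) + 0 = 2 G + 0 = 2 G$)
$20088 - r{\left(E \right)} = 20088 - 2 \left(-72\right) = 20088 - -144 = 20088 + 144 = 20232$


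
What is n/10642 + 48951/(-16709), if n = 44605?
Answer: 4578947/3628922 ≈ 1.2618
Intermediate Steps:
n/10642 + 48951/(-16709) = 44605/10642 + 48951/(-16709) = 44605*(1/10642) + 48951*(-1/16709) = 44605/10642 - 999/341 = 4578947/3628922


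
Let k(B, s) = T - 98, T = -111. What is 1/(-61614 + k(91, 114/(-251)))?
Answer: -1/61823 ≈ -1.6175e-5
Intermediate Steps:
k(B, s) = -209 (k(B, s) = -111 - 98 = -209)
1/(-61614 + k(91, 114/(-251))) = 1/(-61614 - 209) = 1/(-61823) = -1/61823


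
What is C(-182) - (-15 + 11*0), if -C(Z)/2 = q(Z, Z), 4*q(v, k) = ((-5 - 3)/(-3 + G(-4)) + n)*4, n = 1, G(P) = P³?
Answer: 855/67 ≈ 12.761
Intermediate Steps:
q(v, k) = 75/67 (q(v, k) = (((-5 - 3)/(-3 + (-4)³) + 1)*4)/4 = ((-8/(-3 - 64) + 1)*4)/4 = ((-8/(-67) + 1)*4)/4 = ((-8*(-1/67) + 1)*4)/4 = ((8/67 + 1)*4)/4 = ((75/67)*4)/4 = (¼)*(300/67) = 75/67)
C(Z) = -150/67 (C(Z) = -2*75/67 = -150/67)
C(-182) - (-15 + 11*0) = -150/67 - (-15 + 11*0) = -150/67 - (-15 + 0) = -150/67 - 1*(-15) = -150/67 + 15 = 855/67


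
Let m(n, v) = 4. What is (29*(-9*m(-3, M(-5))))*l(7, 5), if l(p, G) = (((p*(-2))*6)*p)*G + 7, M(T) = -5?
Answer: 3062052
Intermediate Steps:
l(p, G) = 7 - 12*G*p² (l(p, G) = ((-2*p*6)*p)*G + 7 = ((-12*p)*p)*G + 7 = (-12*p²)*G + 7 = -12*G*p² + 7 = 7 - 12*G*p²)
(29*(-9*m(-3, M(-5))))*l(7, 5) = (29*(-9*4))*(7 - 12*5*7²) = (29*(-36))*(7 - 12*5*49) = -1044*(7 - 2940) = -1044*(-2933) = 3062052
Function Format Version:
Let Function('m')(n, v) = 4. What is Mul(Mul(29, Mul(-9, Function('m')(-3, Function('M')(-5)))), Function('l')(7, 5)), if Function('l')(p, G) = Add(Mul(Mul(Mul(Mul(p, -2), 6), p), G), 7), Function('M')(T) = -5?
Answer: 3062052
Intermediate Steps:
Function('l')(p, G) = Add(7, Mul(-12, G, Pow(p, 2))) (Function('l')(p, G) = Add(Mul(Mul(Mul(Mul(-2, p), 6), p), G), 7) = Add(Mul(Mul(Mul(-12, p), p), G), 7) = Add(Mul(Mul(-12, Pow(p, 2)), G), 7) = Add(Mul(-12, G, Pow(p, 2)), 7) = Add(7, Mul(-12, G, Pow(p, 2))))
Mul(Mul(29, Mul(-9, Function('m')(-3, Function('M')(-5)))), Function('l')(7, 5)) = Mul(Mul(29, Mul(-9, 4)), Add(7, Mul(-12, 5, Pow(7, 2)))) = Mul(Mul(29, -36), Add(7, Mul(-12, 5, 49))) = Mul(-1044, Add(7, -2940)) = Mul(-1044, -2933) = 3062052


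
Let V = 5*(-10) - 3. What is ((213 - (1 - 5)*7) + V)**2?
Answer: 35344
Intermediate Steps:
V = -53 (V = -50 - 3 = -53)
((213 - (1 - 5)*7) + V)**2 = ((213 - (1 - 5)*7) - 53)**2 = ((213 - (-4)*7) - 53)**2 = ((213 - 1*(-28)) - 53)**2 = ((213 + 28) - 53)**2 = (241 - 53)**2 = 188**2 = 35344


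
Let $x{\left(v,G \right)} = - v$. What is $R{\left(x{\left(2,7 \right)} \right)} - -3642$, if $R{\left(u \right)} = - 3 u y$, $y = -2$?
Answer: $3630$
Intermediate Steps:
$R{\left(u \right)} = 6 u$ ($R{\left(u \right)} = - 3 u \left(-2\right) = 6 u$)
$R{\left(x{\left(2,7 \right)} \right)} - -3642 = 6 \left(\left(-1\right) 2\right) - -3642 = 6 \left(-2\right) + 3642 = -12 + 3642 = 3630$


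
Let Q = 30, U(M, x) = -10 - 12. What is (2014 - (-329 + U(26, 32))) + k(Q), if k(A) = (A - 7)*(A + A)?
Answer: 3745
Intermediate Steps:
U(M, x) = -22
k(A) = 2*A*(-7 + A) (k(A) = (-7 + A)*(2*A) = 2*A*(-7 + A))
(2014 - (-329 + U(26, 32))) + k(Q) = (2014 - (-329 - 22)) + 2*30*(-7 + 30) = (2014 - 1*(-351)) + 2*30*23 = (2014 + 351) + 1380 = 2365 + 1380 = 3745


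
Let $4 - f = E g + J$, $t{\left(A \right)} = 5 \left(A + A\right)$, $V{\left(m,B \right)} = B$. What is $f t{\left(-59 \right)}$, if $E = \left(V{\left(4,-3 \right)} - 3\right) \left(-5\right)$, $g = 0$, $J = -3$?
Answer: $-4130$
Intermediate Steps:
$t{\left(A \right)} = 10 A$ ($t{\left(A \right)} = 5 \cdot 2 A = 10 A$)
$E = 30$ ($E = \left(-3 - 3\right) \left(-5\right) = \left(-6\right) \left(-5\right) = 30$)
$f = 7$ ($f = 4 - \left(30 \cdot 0 - 3\right) = 4 - \left(0 - 3\right) = 4 - -3 = 4 + 3 = 7$)
$f t{\left(-59 \right)} = 7 \cdot 10 \left(-59\right) = 7 \left(-590\right) = -4130$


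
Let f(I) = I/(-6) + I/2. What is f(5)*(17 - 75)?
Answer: -290/3 ≈ -96.667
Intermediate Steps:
f(I) = I/3 (f(I) = I*(-⅙) + I*(½) = -I/6 + I/2 = I/3)
f(5)*(17 - 75) = ((⅓)*5)*(17 - 75) = (5/3)*(-58) = -290/3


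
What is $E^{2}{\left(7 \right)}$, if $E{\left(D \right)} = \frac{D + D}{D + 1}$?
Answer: $\frac{49}{16} \approx 3.0625$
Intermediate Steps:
$E{\left(D \right)} = \frac{2 D}{1 + D}$
$E^{2}{\left(7 \right)} = \left(2 \cdot 7 \frac{1}{1 + 7}\right)^{2} = \left(2 \cdot 7 \cdot \frac{1}{8}\right)^{2} = \left(\frac{7}{4}\right)^{2} = \frac{49}{16}$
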